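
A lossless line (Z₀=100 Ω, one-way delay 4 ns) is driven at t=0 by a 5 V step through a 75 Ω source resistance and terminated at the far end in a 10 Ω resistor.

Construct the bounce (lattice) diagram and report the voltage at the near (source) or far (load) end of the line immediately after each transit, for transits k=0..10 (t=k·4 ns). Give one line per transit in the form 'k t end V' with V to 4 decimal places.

Γ_L=-0.818182, Γ_S=-0.142857; launch V₁=5·100/175=2.857143
k=0 src: V=2.8571
k=1 load: inc=2.857143, refl=2.857143·-0.818182=-2.3377; V=0.000000+2.857143+-2.337662=0.5195
k=2 src: inc=-2.337662, refl=-2.337662·-0.142857=0.3340; V=2.857143+-2.337662+0.333952=0.8534
k=3 load: inc=0.333952, refl=0.333952·-0.818182=-0.2732; V=0.519481+0.333952+-0.273233=0.5802
k=4 src: inc=-0.273233, refl=-0.273233·-0.142857=0.0390; V=0.853432+-0.273233+0.039033=0.6192
k=5 load: inc=0.039033, refl=0.039033·-0.818182=-0.0319; V=0.580199+0.039033+-0.031936=0.5873
k=6 src: inc=-0.031936, refl=-0.031936·-0.142857=0.0046; V=0.619232+-0.031936+0.004562=0.5919
k=7 load: inc=0.004562, refl=0.004562·-0.818182=-0.0037; V=0.587296+0.004562+-0.003733=0.5881
k=8 src: inc=-0.003733, refl=-0.003733·-0.142857=0.0005; V=0.591858+-0.003733+0.000533=0.5887
k=9 load: inc=0.000533, refl=0.000533·-0.818182=-0.0004; V=0.588126+0.000533+-0.000436=0.5882
k=10 src: inc=-0.000436, refl=-0.000436·-0.142857=0.0001; V=0.588659+-0.000436+0.000062=0.5883

0 0 source 2.8571
1 4 load 0.5195
2 8 source 0.8534
3 12 load 0.5802
4 16 source 0.6192
5 20 load 0.5873
6 24 source 0.5919
7 28 load 0.5881
8 32 source 0.5887
9 36 load 0.5882
10 40 source 0.5883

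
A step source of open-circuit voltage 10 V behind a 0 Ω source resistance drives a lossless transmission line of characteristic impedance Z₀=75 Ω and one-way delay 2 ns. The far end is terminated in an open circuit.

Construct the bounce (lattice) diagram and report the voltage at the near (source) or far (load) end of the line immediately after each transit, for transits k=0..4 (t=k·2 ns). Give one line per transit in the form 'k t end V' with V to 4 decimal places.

0 0 source 10.0000
1 2 load 20.0000
2 4 source 10.0000
3 6 load 0.0000
4 8 source 10.0000

Γ_L=1.000000, Γ_S=-1.000000; launch V₁=10·75/75=10.000000
k=0 src: V=10.0000
k=1 load: inc=10.000000, refl=10.000000·1.000000=10.0000; V=0.000000+10.000000+10.000000=20.0000
k=2 src: inc=10.000000, refl=10.000000·-1.000000=-10.0000; V=10.000000+10.000000+-10.000000=10.0000
k=3 load: inc=-10.000000, refl=-10.000000·1.000000=-10.0000; V=20.000000+-10.000000+-10.000000=0.0000
k=4 src: inc=-10.000000, refl=-10.000000·-1.000000=10.0000; V=10.000000+-10.000000+10.000000=10.0000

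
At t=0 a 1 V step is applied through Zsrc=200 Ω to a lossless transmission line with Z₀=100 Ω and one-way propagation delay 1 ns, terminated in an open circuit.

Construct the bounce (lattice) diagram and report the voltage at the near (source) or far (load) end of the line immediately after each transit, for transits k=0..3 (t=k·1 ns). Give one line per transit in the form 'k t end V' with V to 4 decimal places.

0 0 source 0.3333
1 1 load 0.6667
2 2 source 0.7778
3 3 load 0.8889

Γ_L=1.000000, Γ_S=0.333333; launch V₁=1·100/300=0.333333
k=0 src: V=0.3333
k=1 load: inc=0.333333, refl=0.333333·1.000000=0.3333; V=0.000000+0.333333+0.333333=0.6667
k=2 src: inc=0.333333, refl=0.333333·0.333333=0.1111; V=0.333333+0.333333+0.111111=0.7778
k=3 load: inc=0.111111, refl=0.111111·1.000000=0.1111; V=0.666667+0.111111+0.111111=0.8889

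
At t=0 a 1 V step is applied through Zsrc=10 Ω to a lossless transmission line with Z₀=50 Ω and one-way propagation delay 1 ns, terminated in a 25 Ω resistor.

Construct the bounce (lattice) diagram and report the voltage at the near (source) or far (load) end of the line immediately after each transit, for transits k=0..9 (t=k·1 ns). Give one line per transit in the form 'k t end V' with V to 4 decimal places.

0 0 source 0.8333
1 1 load 0.5556
2 2 source 0.7407
3 3 load 0.6790
4 4 source 0.7202
5 5 load 0.7064
6 6 source 0.7156
7 7 load 0.7125
8 8 source 0.7146
9 9 load 0.7139

Γ_L=-0.333333, Γ_S=-0.666667; launch V₁=1·50/60=0.833333
k=0 src: V=0.8333
k=1 load: inc=0.833333, refl=0.833333·-0.333333=-0.2778; V=0.000000+0.833333+-0.277778=0.5556
k=2 src: inc=-0.277778, refl=-0.277778·-0.666667=0.1852; V=0.833333+-0.277778+0.185185=0.7407
k=3 load: inc=0.185185, refl=0.185185·-0.333333=-0.0617; V=0.555556+0.185185+-0.061728=0.6790
k=4 src: inc=-0.061728, refl=-0.061728·-0.666667=0.0412; V=0.740741+-0.061728+0.041152=0.7202
k=5 load: inc=0.041152, refl=0.041152·-0.333333=-0.0137; V=0.679012+0.041152+-0.013717=0.7064
k=6 src: inc=-0.013717, refl=-0.013717·-0.666667=0.0091; V=0.720165+-0.013717+0.009145=0.7156
k=7 load: inc=0.009145, refl=0.009145·-0.333333=-0.0030; V=0.706447+0.009145+-0.003048=0.7125
k=8 src: inc=-0.003048, refl=-0.003048·-0.666667=0.0020; V=0.715592+-0.003048+0.002032=0.7146
k=9 load: inc=0.002032, refl=0.002032·-0.333333=-0.0007; V=0.712544+0.002032+-0.000677=0.7139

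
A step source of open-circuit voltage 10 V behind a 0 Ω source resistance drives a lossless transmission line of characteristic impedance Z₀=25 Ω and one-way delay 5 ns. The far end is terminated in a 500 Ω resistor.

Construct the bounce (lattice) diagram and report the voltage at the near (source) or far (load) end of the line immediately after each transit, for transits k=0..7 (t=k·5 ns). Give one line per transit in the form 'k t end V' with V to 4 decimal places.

0 0 source 10.0000
1 5 load 19.0476
2 10 source 10.0000
3 15 load 1.8141
4 20 source 10.0000
5 25 load 17.4063
6 30 source 10.0000
7 35 load 3.2990

Γ_L=0.904762, Γ_S=-1.000000; launch V₁=10·25/25=10.000000
k=0 src: V=10.0000
k=1 load: inc=10.000000, refl=10.000000·0.904762=9.0476; V=0.000000+10.000000+9.047619=19.0476
k=2 src: inc=9.047619, refl=9.047619·-1.000000=-9.0476; V=10.000000+9.047619+-9.047619=10.0000
k=3 load: inc=-9.047619, refl=-9.047619·0.904762=-8.1859; V=19.047619+-9.047619+-8.185941=1.8141
k=4 src: inc=-8.185941, refl=-8.185941·-1.000000=8.1859; V=10.000000+-8.185941+8.185941=10.0000
k=5 load: inc=8.185941, refl=8.185941·0.904762=7.4063; V=1.814059+8.185941+7.406328=17.4063
k=6 src: inc=7.406328, refl=7.406328·-1.000000=-7.4063; V=10.000000+7.406328+-7.406328=10.0000
k=7 load: inc=-7.406328, refl=-7.406328·0.904762=-6.7010; V=17.406328+-7.406328+-6.700963=3.2990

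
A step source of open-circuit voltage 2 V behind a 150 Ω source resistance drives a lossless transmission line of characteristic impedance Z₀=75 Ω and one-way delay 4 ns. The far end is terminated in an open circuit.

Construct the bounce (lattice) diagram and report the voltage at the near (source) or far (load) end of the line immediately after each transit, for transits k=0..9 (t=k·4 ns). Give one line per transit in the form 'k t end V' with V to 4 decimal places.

Γ_L=1.000000, Γ_S=0.333333; launch V₁=2·75/225=0.666667
k=0 src: V=0.6667
k=1 load: inc=0.666667, refl=0.666667·1.000000=0.6667; V=0.000000+0.666667+0.666667=1.3333
k=2 src: inc=0.666667, refl=0.666667·0.333333=0.2222; V=0.666667+0.666667+0.222222=1.5556
k=3 load: inc=0.222222, refl=0.222222·1.000000=0.2222; V=1.333333+0.222222+0.222222=1.7778
k=4 src: inc=0.222222, refl=0.222222·0.333333=0.0741; V=1.555556+0.222222+0.074074=1.8519
k=5 load: inc=0.074074, refl=0.074074·1.000000=0.0741; V=1.777778+0.074074+0.074074=1.9259
k=6 src: inc=0.074074, refl=0.074074·0.333333=0.0247; V=1.851852+0.074074+0.024691=1.9506
k=7 load: inc=0.024691, refl=0.024691·1.000000=0.0247; V=1.925926+0.024691+0.024691=1.9753
k=8 src: inc=0.024691, refl=0.024691·0.333333=0.0082; V=1.950617+0.024691+0.008230=1.9835
k=9 load: inc=0.008230, refl=0.008230·1.000000=0.0082; V=1.975309+0.008230+0.008230=1.9918

0 0 source 0.6667
1 4 load 1.3333
2 8 source 1.5556
3 12 load 1.7778
4 16 source 1.8519
5 20 load 1.9259
6 24 source 1.9506
7 28 load 1.9753
8 32 source 1.9835
9 36 load 1.9918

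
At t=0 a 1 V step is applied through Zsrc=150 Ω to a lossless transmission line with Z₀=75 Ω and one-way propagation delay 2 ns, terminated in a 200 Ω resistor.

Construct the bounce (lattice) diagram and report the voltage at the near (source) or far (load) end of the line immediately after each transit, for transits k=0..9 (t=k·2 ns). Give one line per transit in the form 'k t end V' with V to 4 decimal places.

0 0 source 0.3333
1 2 load 0.4848
2 4 source 0.5354
3 6 load 0.5583
4 8 source 0.5660
5 10 load 0.5694
6 12 source 0.5706
7 14 load 0.5711
8 16 source 0.5713
9 18 load 0.5714

Γ_L=0.454545, Γ_S=0.333333; launch V₁=1·75/225=0.333333
k=0 src: V=0.3333
k=1 load: inc=0.333333, refl=0.333333·0.454545=0.1515; V=0.000000+0.333333+0.151515=0.4848
k=2 src: inc=0.151515, refl=0.151515·0.333333=0.0505; V=0.333333+0.151515+0.050505=0.5354
k=3 load: inc=0.050505, refl=0.050505·0.454545=0.0230; V=0.484848+0.050505+0.022957=0.5583
k=4 src: inc=0.022957, refl=0.022957·0.333333=0.0077; V=0.535354+0.022957+0.007652=0.5660
k=5 load: inc=0.007652, refl=0.007652·0.454545=0.0035; V=0.558310+0.007652+0.003478=0.5694
k=6 src: inc=0.003478, refl=0.003478·0.333333=0.0012; V=0.565963+0.003478+0.001159=0.5706
k=7 load: inc=0.001159, refl=0.001159·0.454545=0.0005; V=0.569441+0.001159+0.000527=0.5711
k=8 src: inc=0.000527, refl=0.000527·0.333333=0.0002; V=0.570600+0.000527+0.000176=0.5713
k=9 load: inc=0.000176, refl=0.000176·0.454545=0.0001; V=0.571127+0.000176+0.000080=0.5714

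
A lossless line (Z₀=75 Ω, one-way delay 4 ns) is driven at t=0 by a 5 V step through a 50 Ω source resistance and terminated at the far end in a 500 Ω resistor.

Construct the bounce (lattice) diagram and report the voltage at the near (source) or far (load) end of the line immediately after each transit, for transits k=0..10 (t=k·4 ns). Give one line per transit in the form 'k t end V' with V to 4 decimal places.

Γ_L=0.739130, Γ_S=-0.200000; launch V₁=5·75/125=3.000000
k=0 src: V=3.0000
k=1 load: inc=3.000000, refl=3.000000·0.739130=2.2174; V=0.000000+3.000000+2.217391=5.2174
k=2 src: inc=2.217391, refl=2.217391·-0.200000=-0.4435; V=3.000000+2.217391+-0.443478=4.7739
k=3 load: inc=-0.443478, refl=-0.443478·0.739130=-0.3278; V=5.217391+-0.443478+-0.327788=4.4461
k=4 src: inc=-0.327788, refl=-0.327788·-0.200000=0.0656; V=4.773913+-0.327788+0.065558=4.5117
k=5 load: inc=0.065558, refl=0.065558·0.739130=0.0485; V=4.446125+0.065558+0.048456=4.5601
k=6 src: inc=0.048456, refl=0.048456·-0.200000=-0.0097; V=4.511682+0.048456+-0.009691=4.5504
k=7 load: inc=-0.009691, refl=-0.009691·0.739130=-0.0072; V=4.560138+-0.009691+-0.007163=4.5433
k=8 src: inc=-0.007163, refl=-0.007163·-0.200000=0.0014; V=4.550447+-0.007163+0.001433=4.5447
k=9 load: inc=0.001433, refl=0.001433·0.739130=0.0011; V=4.543284+0.001433+0.001059=4.5458
k=10 src: inc=0.001059, refl=0.001059·-0.200000=-0.0002; V=4.544717+0.001059+-0.000212=4.5456

0 0 source 3.0000
1 4 load 5.2174
2 8 source 4.7739
3 12 load 4.4461
4 16 source 4.5117
5 20 load 4.5601
6 24 source 4.5504
7 28 load 4.5433
8 32 source 4.5447
9 36 load 4.5458
10 40 source 4.5456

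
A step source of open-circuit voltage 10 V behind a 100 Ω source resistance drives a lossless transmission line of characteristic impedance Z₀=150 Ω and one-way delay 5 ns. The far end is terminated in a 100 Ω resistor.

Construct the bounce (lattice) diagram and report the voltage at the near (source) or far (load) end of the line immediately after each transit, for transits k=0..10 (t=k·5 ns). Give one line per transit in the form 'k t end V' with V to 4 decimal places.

Γ_L=-0.200000, Γ_S=-0.200000; launch V₁=10·150/250=6.000000
k=0 src: V=6.0000
k=1 load: inc=6.000000, refl=6.000000·-0.200000=-1.2000; V=0.000000+6.000000+-1.200000=4.8000
k=2 src: inc=-1.200000, refl=-1.200000·-0.200000=0.2400; V=6.000000+-1.200000+0.240000=5.0400
k=3 load: inc=0.240000, refl=0.240000·-0.200000=-0.0480; V=4.800000+0.240000+-0.048000=4.9920
k=4 src: inc=-0.048000, refl=-0.048000·-0.200000=0.0096; V=5.040000+-0.048000+0.009600=5.0016
k=5 load: inc=0.009600, refl=0.009600·-0.200000=-0.0019; V=4.992000+0.009600+-0.001920=4.9997
k=6 src: inc=-0.001920, refl=-0.001920·-0.200000=0.0004; V=5.001600+-0.001920+0.000384=5.0001
k=7 load: inc=0.000384, refl=0.000384·-0.200000=-0.0001; V=4.999680+0.000384+-0.000077=5.0000
k=8 src: inc=-0.000077, refl=-0.000077·-0.200000=0.0000; V=5.000064+-0.000077+0.000015=5.0000
k=9 load: inc=0.000015, refl=0.000015·-0.200000=-0.0000; V=4.999987+0.000015+-0.000003=5.0000
k=10 src: inc=-0.000003, refl=-0.000003·-0.200000=0.0000; V=5.000003+-0.000003+0.000001=5.0000

0 0 source 6.0000
1 5 load 4.8000
2 10 source 5.0400
3 15 load 4.9920
4 20 source 5.0016
5 25 load 4.9997
6 30 source 5.0001
7 35 load 5.0000
8 40 source 5.0000
9 45 load 5.0000
10 50 source 5.0000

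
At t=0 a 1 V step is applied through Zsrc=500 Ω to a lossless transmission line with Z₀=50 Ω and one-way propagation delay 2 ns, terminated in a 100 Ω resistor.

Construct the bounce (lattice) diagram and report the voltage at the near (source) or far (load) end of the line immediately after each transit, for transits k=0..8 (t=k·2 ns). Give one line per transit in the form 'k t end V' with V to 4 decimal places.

0 0 source 0.0909
1 2 load 0.1212
2 4 source 0.1460
3 6 load 0.1543
4 8 source 0.1610
5 10 load 0.1633
6 12 source 0.1651
7 14 load 0.1657
8 16 source 0.1662

Γ_L=0.333333, Γ_S=0.818182; launch V₁=1·50/550=0.090909
k=0 src: V=0.0909
k=1 load: inc=0.090909, refl=0.090909·0.333333=0.0303; V=0.000000+0.090909+0.030303=0.1212
k=2 src: inc=0.030303, refl=0.030303·0.818182=0.0248; V=0.090909+0.030303+0.024793=0.1460
k=3 load: inc=0.024793, refl=0.024793·0.333333=0.0083; V=0.121212+0.024793+0.008264=0.1543
k=4 src: inc=0.008264, refl=0.008264·0.818182=0.0068; V=0.146006+0.008264+0.006762=0.1610
k=5 load: inc=0.006762, refl=0.006762·0.333333=0.0023; V=0.154270+0.006762+0.002254=0.1633
k=6 src: inc=0.002254, refl=0.002254·0.818182=0.0018; V=0.161032+0.002254+0.001844=0.1651
k=7 load: inc=0.001844, refl=0.001844·0.333333=0.0006; V=0.163286+0.001844+0.000615=0.1657
k=8 src: inc=0.000615, refl=0.000615·0.818182=0.0005; V=0.165130+0.000615+0.000503=0.1662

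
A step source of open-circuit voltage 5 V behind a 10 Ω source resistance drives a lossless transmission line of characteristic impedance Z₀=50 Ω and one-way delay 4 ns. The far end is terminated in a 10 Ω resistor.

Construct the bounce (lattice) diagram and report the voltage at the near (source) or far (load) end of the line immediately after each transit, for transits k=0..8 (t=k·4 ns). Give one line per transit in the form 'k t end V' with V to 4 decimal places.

Γ_L=-0.666667, Γ_S=-0.666667; launch V₁=5·50/60=4.166667
k=0 src: V=4.1667
k=1 load: inc=4.166667, refl=4.166667·-0.666667=-2.7778; V=0.000000+4.166667+-2.777778=1.3889
k=2 src: inc=-2.777778, refl=-2.777778·-0.666667=1.8519; V=4.166667+-2.777778+1.851852=3.2407
k=3 load: inc=1.851852, refl=1.851852·-0.666667=-1.2346; V=1.388889+1.851852+-1.234568=2.0062
k=4 src: inc=-1.234568, refl=-1.234568·-0.666667=0.8230; V=3.240741+-1.234568+0.823045=2.8292
k=5 load: inc=0.823045, refl=0.823045·-0.666667=-0.5487; V=2.006173+0.823045+-0.548697=2.2805
k=6 src: inc=-0.548697, refl=-0.548697·-0.666667=0.3658; V=2.829218+-0.548697+0.365798=2.6463
k=7 load: inc=0.365798, refl=0.365798·-0.666667=-0.2439; V=2.280521+0.365798+-0.243865=2.4025
k=8 src: inc=-0.243865, refl=-0.243865·-0.666667=0.1626; V=2.646319+-0.243865+0.162577=2.5650

0 0 source 4.1667
1 4 load 1.3889
2 8 source 3.2407
3 12 load 2.0062
4 16 source 2.8292
5 20 load 2.2805
6 24 source 2.6463
7 28 load 2.4025
8 32 source 2.5650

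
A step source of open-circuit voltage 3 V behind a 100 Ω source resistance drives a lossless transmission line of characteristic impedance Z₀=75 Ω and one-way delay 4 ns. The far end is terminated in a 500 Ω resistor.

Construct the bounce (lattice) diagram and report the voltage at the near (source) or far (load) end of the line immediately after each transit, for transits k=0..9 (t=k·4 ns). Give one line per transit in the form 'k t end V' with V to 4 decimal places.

0 0 source 1.2857
1 4 load 2.2360
2 8 source 2.3718
3 12 load 2.4721
4 16 source 2.4865
5 20 load 2.4971
6 24 source 2.4986
7 28 load 2.4997
8 32 source 2.4998
9 36 load 2.5000

Γ_L=0.739130, Γ_S=0.142857; launch V₁=3·75/175=1.285714
k=0 src: V=1.2857
k=1 load: inc=1.285714, refl=1.285714·0.739130=0.9503; V=0.000000+1.285714+0.950311=2.2360
k=2 src: inc=0.950311, refl=0.950311·0.142857=0.1358; V=1.285714+0.950311+0.135759=2.3718
k=3 load: inc=0.135759, refl=0.135759·0.739130=0.1003; V=2.236025+0.135759+0.100343=2.4721
k=4 src: inc=0.100343, refl=0.100343·0.142857=0.0143; V=2.371783+0.100343+0.014335=2.4865
k=5 load: inc=0.014335, refl=0.014335·0.739130=0.0106; V=2.472127+0.014335+0.010595=2.4971
k=6 src: inc=0.010595, refl=0.010595·0.142857=0.0015; V=2.486462+0.010595+0.001514=2.4986
k=7 load: inc=0.001514, refl=0.001514·0.739130=0.0011; V=2.497057+0.001514+0.001119=2.4997
k=8 src: inc=0.001119, refl=0.001119·0.142857=0.0002; V=2.498570+0.001119+0.000160=2.4998
k=9 load: inc=0.000160, refl=0.000160·0.739130=0.0001; V=2.499689+0.000160+0.000118=2.5000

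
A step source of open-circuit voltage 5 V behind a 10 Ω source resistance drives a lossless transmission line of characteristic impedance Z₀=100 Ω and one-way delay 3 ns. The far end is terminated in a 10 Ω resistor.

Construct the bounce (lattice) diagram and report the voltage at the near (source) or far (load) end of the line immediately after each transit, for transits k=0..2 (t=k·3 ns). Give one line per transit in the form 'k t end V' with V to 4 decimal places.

0 0 source 4.5455
1 3 load 0.8264
2 6 source 3.8693

Γ_L=-0.818182, Γ_S=-0.818182; launch V₁=5·100/110=4.545455
k=0 src: V=4.5455
k=1 load: inc=4.545455, refl=4.545455·-0.818182=-3.7190; V=0.000000+4.545455+-3.719008=0.8264
k=2 src: inc=-3.719008, refl=-3.719008·-0.818182=3.0428; V=4.545455+-3.719008+3.042825=3.8693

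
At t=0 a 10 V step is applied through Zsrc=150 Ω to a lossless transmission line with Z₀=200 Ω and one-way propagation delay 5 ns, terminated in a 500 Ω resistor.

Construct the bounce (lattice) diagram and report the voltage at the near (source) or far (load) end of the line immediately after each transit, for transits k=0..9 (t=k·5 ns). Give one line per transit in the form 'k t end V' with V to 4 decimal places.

0 0 source 5.7143
1 5 load 8.1633
2 10 source 7.8134
3 15 load 7.6635
4 20 source 7.6849
5 25 load 7.6941
6 30 source 7.6928
7 35 load 7.6922
8 40 source 7.6923
9 45 load 7.6923

Γ_L=0.428571, Γ_S=-0.142857; launch V₁=10·200/350=5.714286
k=0 src: V=5.7143
k=1 load: inc=5.714286, refl=5.714286·0.428571=2.4490; V=0.000000+5.714286+2.448980=8.1633
k=2 src: inc=2.448980, refl=2.448980·-0.142857=-0.3499; V=5.714286+2.448980+-0.349854=7.8134
k=3 load: inc=-0.349854, refl=-0.349854·0.428571=-0.1499; V=8.163265+-0.349854+-0.149938=7.6635
k=4 src: inc=-0.149938, refl=-0.149938·-0.142857=0.0214; V=7.813411+-0.149938+0.021420=7.6849
k=5 load: inc=0.021420, refl=0.021420·0.428571=0.0092; V=7.663474+0.021420+0.009180=7.6941
k=6 src: inc=0.009180, refl=0.009180·-0.142857=-0.0013; V=7.684893+0.009180+-0.001311=7.6928
k=7 load: inc=-0.001311, refl=-0.001311·0.428571=-0.0006; V=7.694073+-0.001311+-0.000562=7.6922
k=8 src: inc=-0.000562, refl=-0.000562·-0.142857=0.0001; V=7.692762+-0.000562+0.000080=7.6923
k=9 load: inc=0.000080, refl=0.000080·0.428571=0.0000; V=7.692200+0.000080+0.000034=7.6923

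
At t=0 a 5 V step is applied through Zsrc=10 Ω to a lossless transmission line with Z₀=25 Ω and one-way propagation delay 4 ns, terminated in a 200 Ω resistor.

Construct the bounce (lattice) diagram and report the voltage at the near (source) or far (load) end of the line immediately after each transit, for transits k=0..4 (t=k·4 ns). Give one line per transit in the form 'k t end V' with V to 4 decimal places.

0 0 source 3.5714
1 4 load 6.3492
2 8 source 5.1587
3 12 load 4.2328
4 16 source 4.6296

Γ_L=0.777778, Γ_S=-0.428571; launch V₁=5·25/35=3.571429
k=0 src: V=3.5714
k=1 load: inc=3.571429, refl=3.571429·0.777778=2.7778; V=0.000000+3.571429+2.777778=6.3492
k=2 src: inc=2.777778, refl=2.777778·-0.428571=-1.1905; V=3.571429+2.777778+-1.190476=5.1587
k=3 load: inc=-1.190476, refl=-1.190476·0.777778=-0.9259; V=6.349206+-1.190476+-0.925926=4.2328
k=4 src: inc=-0.925926, refl=-0.925926·-0.428571=0.3968; V=5.158730+-0.925926+0.396825=4.6296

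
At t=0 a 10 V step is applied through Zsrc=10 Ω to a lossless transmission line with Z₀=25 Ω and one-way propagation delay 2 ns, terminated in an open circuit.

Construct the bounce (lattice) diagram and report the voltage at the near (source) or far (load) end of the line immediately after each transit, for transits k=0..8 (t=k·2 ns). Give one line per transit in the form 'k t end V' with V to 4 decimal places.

Γ_L=1.000000, Γ_S=-0.428571; launch V₁=10·25/35=7.142857
k=0 src: V=7.1429
k=1 load: inc=7.142857, refl=7.142857·1.000000=7.1429; V=0.000000+7.142857+7.142857=14.2857
k=2 src: inc=7.142857, refl=7.142857·-0.428571=-3.0612; V=7.142857+7.142857+-3.061224=11.2245
k=3 load: inc=-3.061224, refl=-3.061224·1.000000=-3.0612; V=14.285714+-3.061224+-3.061224=8.1633
k=4 src: inc=-3.061224, refl=-3.061224·-0.428571=1.3120; V=11.224490+-3.061224+1.311953=9.4752
k=5 load: inc=1.311953, refl=1.311953·1.000000=1.3120; V=8.163265+1.311953+1.311953=10.7872
k=6 src: inc=1.311953, refl=1.311953·-0.428571=-0.5623; V=9.475219+1.311953+-0.562266=10.2249
k=7 load: inc=-0.562266, refl=-0.562266·1.000000=-0.5623; V=10.787172+-0.562266+-0.562266=9.6626
k=8 src: inc=-0.562266, refl=-0.562266·-0.428571=0.2410; V=10.224906+-0.562266+0.240971=9.9036

0 0 source 7.1429
1 2 load 14.2857
2 4 source 11.2245
3 6 load 8.1633
4 8 source 9.4752
5 10 load 10.7872
6 12 source 10.2249
7 14 load 9.6626
8 16 source 9.9036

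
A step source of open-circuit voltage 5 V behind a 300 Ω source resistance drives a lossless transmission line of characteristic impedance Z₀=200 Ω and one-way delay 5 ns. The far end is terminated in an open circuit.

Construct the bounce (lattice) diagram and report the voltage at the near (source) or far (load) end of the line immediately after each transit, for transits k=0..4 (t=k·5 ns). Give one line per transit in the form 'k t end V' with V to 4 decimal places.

0 0 source 2.0000
1 5 load 4.0000
2 10 source 4.4000
3 15 load 4.8000
4 20 source 4.8800

Γ_L=1.000000, Γ_S=0.200000; launch V₁=5·200/500=2.000000
k=0 src: V=2.0000
k=1 load: inc=2.000000, refl=2.000000·1.000000=2.0000; V=0.000000+2.000000+2.000000=4.0000
k=2 src: inc=2.000000, refl=2.000000·0.200000=0.4000; V=2.000000+2.000000+0.400000=4.4000
k=3 load: inc=0.400000, refl=0.400000·1.000000=0.4000; V=4.000000+0.400000+0.400000=4.8000
k=4 src: inc=0.400000, refl=0.400000·0.200000=0.0800; V=4.400000+0.400000+0.080000=4.8800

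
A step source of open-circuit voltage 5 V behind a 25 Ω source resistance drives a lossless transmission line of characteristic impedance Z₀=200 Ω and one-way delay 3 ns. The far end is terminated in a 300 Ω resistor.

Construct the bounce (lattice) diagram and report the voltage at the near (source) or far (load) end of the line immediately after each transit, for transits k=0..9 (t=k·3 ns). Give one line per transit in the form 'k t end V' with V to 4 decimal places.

0 0 source 4.4444
1 3 load 5.3333
2 6 source 4.6420
3 9 load 4.5037
4 12 source 4.6112
5 15 load 4.6328
6 18 source 4.6160
7 21 load 4.6127
8 24 source 4.6153
9 27 load 4.6158

Γ_L=0.200000, Γ_S=-0.777778; launch V₁=5·200/225=4.444444
k=0 src: V=4.4444
k=1 load: inc=4.444444, refl=4.444444·0.200000=0.8889; V=0.000000+4.444444+0.888889=5.3333
k=2 src: inc=0.888889, refl=0.888889·-0.777778=-0.6914; V=4.444444+0.888889+-0.691358=4.6420
k=3 load: inc=-0.691358, refl=-0.691358·0.200000=-0.1383; V=5.333333+-0.691358+-0.138272=4.5037
k=4 src: inc=-0.138272, refl=-0.138272·-0.777778=0.1075; V=4.641975+-0.138272+0.107545=4.6112
k=5 load: inc=0.107545, refl=0.107545·0.200000=0.0215; V=4.503704+0.107545+0.021509=4.6328
k=6 src: inc=0.021509, refl=0.021509·-0.777778=-0.0167; V=4.611248+0.021509+-0.016729=4.6160
k=7 load: inc=-0.016729, refl=-0.016729·0.200000=-0.0033; V=4.632757+-0.016729+-0.003346=4.6127
k=8 src: inc=-0.003346, refl=-0.003346·-0.777778=0.0026; V=4.616028+-0.003346+0.002602=4.6153
k=9 load: inc=0.002602, refl=0.002602·0.200000=0.0005; V=4.612682+0.002602+0.000520=4.6158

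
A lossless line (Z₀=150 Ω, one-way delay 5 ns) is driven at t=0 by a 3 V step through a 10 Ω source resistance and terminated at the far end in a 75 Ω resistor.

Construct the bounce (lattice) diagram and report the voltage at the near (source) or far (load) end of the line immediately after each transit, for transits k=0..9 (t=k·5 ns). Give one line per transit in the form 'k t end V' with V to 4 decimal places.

0 0 source 2.8125
1 5 load 1.8750
2 10 source 2.6953
3 15 load 2.4219
4 20 source 2.6611
5 25 load 2.5814
6 30 source 2.6512
7 35 load 2.6279
8 40 source 2.6483
9 45 load 2.6415

Γ_L=-0.333333, Γ_S=-0.875000; launch V₁=3·150/160=2.812500
k=0 src: V=2.8125
k=1 load: inc=2.812500, refl=2.812500·-0.333333=-0.9375; V=0.000000+2.812500+-0.937500=1.8750
k=2 src: inc=-0.937500, refl=-0.937500·-0.875000=0.8203; V=2.812500+-0.937500+0.820312=2.6953
k=3 load: inc=0.820312, refl=0.820312·-0.333333=-0.2734; V=1.875000+0.820312+-0.273438=2.4219
k=4 src: inc=-0.273438, refl=-0.273438·-0.875000=0.2393; V=2.695312+-0.273438+0.239258=2.6611
k=5 load: inc=0.239258, refl=0.239258·-0.333333=-0.0798; V=2.421875+0.239258+-0.079753=2.5814
k=6 src: inc=-0.079753, refl=-0.079753·-0.875000=0.0698; V=2.661133+-0.079753+0.069784=2.6512
k=7 load: inc=0.069784, refl=0.069784·-0.333333=-0.0233; V=2.581380+0.069784+-0.023261=2.6279
k=8 src: inc=-0.023261, refl=-0.023261·-0.875000=0.0204; V=2.651164+-0.023261+0.020354=2.6483
k=9 load: inc=0.020354, refl=0.020354·-0.333333=-0.0068; V=2.627903+0.020354+-0.006785=2.6415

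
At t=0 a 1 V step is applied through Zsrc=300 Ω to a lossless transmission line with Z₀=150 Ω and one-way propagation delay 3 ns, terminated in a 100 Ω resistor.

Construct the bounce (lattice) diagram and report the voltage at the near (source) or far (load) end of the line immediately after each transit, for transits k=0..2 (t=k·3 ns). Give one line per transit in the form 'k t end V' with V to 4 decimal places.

0 0 source 0.3333
1 3 load 0.2667
2 6 source 0.2444

Γ_L=-0.200000, Γ_S=0.333333; launch V₁=1·150/450=0.333333
k=0 src: V=0.3333
k=1 load: inc=0.333333, refl=0.333333·-0.200000=-0.0667; V=0.000000+0.333333+-0.066667=0.2667
k=2 src: inc=-0.066667, refl=-0.066667·0.333333=-0.0222; V=0.333333+-0.066667+-0.022222=0.2444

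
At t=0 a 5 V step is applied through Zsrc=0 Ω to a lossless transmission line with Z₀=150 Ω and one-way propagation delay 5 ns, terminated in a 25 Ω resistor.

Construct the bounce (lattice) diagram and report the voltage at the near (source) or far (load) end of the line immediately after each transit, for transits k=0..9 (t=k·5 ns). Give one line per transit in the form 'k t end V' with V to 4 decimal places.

Γ_L=-0.714286, Γ_S=-1.000000; launch V₁=5·150/150=5.000000
k=0 src: V=5.0000
k=1 load: inc=5.000000, refl=5.000000·-0.714286=-3.5714; V=0.000000+5.000000+-3.571429=1.4286
k=2 src: inc=-3.571429, refl=-3.571429·-1.000000=3.5714; V=5.000000+-3.571429+3.571429=5.0000
k=3 load: inc=3.571429, refl=3.571429·-0.714286=-2.5510; V=1.428571+3.571429+-2.551020=2.4490
k=4 src: inc=-2.551020, refl=-2.551020·-1.000000=2.5510; V=5.000000+-2.551020+2.551020=5.0000
k=5 load: inc=2.551020, refl=2.551020·-0.714286=-1.8222; V=2.448980+2.551020+-1.822157=3.1778
k=6 src: inc=-1.822157, refl=-1.822157·-1.000000=1.8222; V=5.000000+-1.822157+1.822157=5.0000
k=7 load: inc=1.822157, refl=1.822157·-0.714286=-1.3015; V=3.177843+1.822157+-1.301541=3.6985
k=8 src: inc=-1.301541, refl=-1.301541·-1.000000=1.3015; V=5.000000+-1.301541+1.301541=5.0000
k=9 load: inc=1.301541, refl=1.301541·-0.714286=-0.9297; V=3.698459+1.301541+-0.929672=4.0703

0 0 source 5.0000
1 5 load 1.4286
2 10 source 5.0000
3 15 load 2.4490
4 20 source 5.0000
5 25 load 3.1778
6 30 source 5.0000
7 35 load 3.6985
8 40 source 5.0000
9 45 load 4.0703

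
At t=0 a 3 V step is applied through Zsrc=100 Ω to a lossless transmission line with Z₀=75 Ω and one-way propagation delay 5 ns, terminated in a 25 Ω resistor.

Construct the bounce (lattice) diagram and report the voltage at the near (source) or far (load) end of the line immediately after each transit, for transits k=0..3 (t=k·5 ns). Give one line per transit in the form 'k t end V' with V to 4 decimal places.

Γ_L=-0.500000, Γ_S=0.142857; launch V₁=3·75/175=1.285714
k=0 src: V=1.2857
k=1 load: inc=1.285714, refl=1.285714·-0.500000=-0.6429; V=0.000000+1.285714+-0.642857=0.6429
k=2 src: inc=-0.642857, refl=-0.642857·0.142857=-0.0918; V=1.285714+-0.642857+-0.091837=0.5510
k=3 load: inc=-0.091837, refl=-0.091837·-0.500000=0.0459; V=0.642857+-0.091837+0.045918=0.5969

0 0 source 1.2857
1 5 load 0.6429
2 10 source 0.5510
3 15 load 0.5969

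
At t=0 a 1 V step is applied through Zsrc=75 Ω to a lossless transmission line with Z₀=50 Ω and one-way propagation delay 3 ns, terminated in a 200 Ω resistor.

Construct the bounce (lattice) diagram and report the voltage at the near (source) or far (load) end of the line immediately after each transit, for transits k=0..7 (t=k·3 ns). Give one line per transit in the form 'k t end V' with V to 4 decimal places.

Γ_L=0.600000, Γ_S=0.200000; launch V₁=1·50/125=0.400000
k=0 src: V=0.4000
k=1 load: inc=0.400000, refl=0.400000·0.600000=0.2400; V=0.000000+0.400000+0.240000=0.6400
k=2 src: inc=0.240000, refl=0.240000·0.200000=0.0480; V=0.400000+0.240000+0.048000=0.6880
k=3 load: inc=0.048000, refl=0.048000·0.600000=0.0288; V=0.640000+0.048000+0.028800=0.7168
k=4 src: inc=0.028800, refl=0.028800·0.200000=0.0058; V=0.688000+0.028800+0.005760=0.7226
k=5 load: inc=0.005760, refl=0.005760·0.600000=0.0035; V=0.716800+0.005760+0.003456=0.7260
k=6 src: inc=0.003456, refl=0.003456·0.200000=0.0007; V=0.722560+0.003456+0.000691=0.7267
k=7 load: inc=0.000691, refl=0.000691·0.600000=0.0004; V=0.726016+0.000691+0.000415=0.7271

0 0 source 0.4000
1 3 load 0.6400
2 6 source 0.6880
3 9 load 0.7168
4 12 source 0.7226
5 15 load 0.7260
6 18 source 0.7267
7 21 load 0.7271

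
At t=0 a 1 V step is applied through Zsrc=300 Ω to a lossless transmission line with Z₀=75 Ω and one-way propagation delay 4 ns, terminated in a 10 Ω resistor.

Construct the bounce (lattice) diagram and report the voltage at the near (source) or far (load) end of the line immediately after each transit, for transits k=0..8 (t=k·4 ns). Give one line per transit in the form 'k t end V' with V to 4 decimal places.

Γ_L=-0.764706, Γ_S=0.600000; launch V₁=1·75/375=0.200000
k=0 src: V=0.2000
k=1 load: inc=0.200000, refl=0.200000·-0.764706=-0.1529; V=0.000000+0.200000+-0.152941=0.0471
k=2 src: inc=-0.152941, refl=-0.152941·0.600000=-0.0918; V=0.200000+-0.152941+-0.091765=-0.0447
k=3 load: inc=-0.091765, refl=-0.091765·-0.764706=0.0702; V=0.047059+-0.091765+0.070173=0.0255
k=4 src: inc=0.070173, refl=0.070173·0.600000=0.0421; V=-0.044706+0.070173+0.042104=0.0676
k=5 load: inc=0.042104, refl=0.042104·-0.764706=-0.0322; V=0.025467+0.042104+-0.032197=0.0354
k=6 src: inc=-0.032197, refl=-0.032197·0.600000=-0.0193; V=0.067571+-0.032197+-0.019318=0.0161
k=7 load: inc=-0.019318, refl=-0.019318·-0.764706=0.0148; V=0.035374+-0.019318+0.014773=0.0308
k=8 src: inc=0.014773, refl=0.014773·0.600000=0.0089; V=0.016056+0.014773+0.008864=0.0397

0 0 source 0.2000
1 4 load 0.0471
2 8 source -0.0447
3 12 load 0.0255
4 16 source 0.0676
5 20 load 0.0354
6 24 source 0.0161
7 28 load 0.0308
8 32 source 0.0397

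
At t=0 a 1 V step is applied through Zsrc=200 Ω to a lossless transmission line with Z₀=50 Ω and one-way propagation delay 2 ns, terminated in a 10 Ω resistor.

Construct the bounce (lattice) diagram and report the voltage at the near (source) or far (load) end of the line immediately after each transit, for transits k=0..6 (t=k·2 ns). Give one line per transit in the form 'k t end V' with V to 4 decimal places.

0 0 source 0.2000
1 2 load 0.0667
2 4 source -0.0133
3 6 load 0.0400
4 8 source 0.0720
5 10 load 0.0507
6 12 source 0.0379

Γ_L=-0.666667, Γ_S=0.600000; launch V₁=1·50/250=0.200000
k=0 src: V=0.2000
k=1 load: inc=0.200000, refl=0.200000·-0.666667=-0.1333; V=0.000000+0.200000+-0.133333=0.0667
k=2 src: inc=-0.133333, refl=-0.133333·0.600000=-0.0800; V=0.200000+-0.133333+-0.080000=-0.0133
k=3 load: inc=-0.080000, refl=-0.080000·-0.666667=0.0533; V=0.066667+-0.080000+0.053333=0.0400
k=4 src: inc=0.053333, refl=0.053333·0.600000=0.0320; V=-0.013333+0.053333+0.032000=0.0720
k=5 load: inc=0.032000, refl=0.032000·-0.666667=-0.0213; V=0.040000+0.032000+-0.021333=0.0507
k=6 src: inc=-0.021333, refl=-0.021333·0.600000=-0.0128; V=0.072000+-0.021333+-0.012800=0.0379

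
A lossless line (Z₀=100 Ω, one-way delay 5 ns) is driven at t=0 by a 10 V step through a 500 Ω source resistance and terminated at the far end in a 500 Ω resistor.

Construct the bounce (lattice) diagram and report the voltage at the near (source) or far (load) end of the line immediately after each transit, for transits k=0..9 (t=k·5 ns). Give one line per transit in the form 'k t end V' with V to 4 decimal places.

Γ_L=0.666667, Γ_S=0.666667; launch V₁=10·100/600=1.666667
k=0 src: V=1.6667
k=1 load: inc=1.666667, refl=1.666667·0.666667=1.1111; V=0.000000+1.666667+1.111111=2.7778
k=2 src: inc=1.111111, refl=1.111111·0.666667=0.7407; V=1.666667+1.111111+0.740741=3.5185
k=3 load: inc=0.740741, refl=0.740741·0.666667=0.4938; V=2.777778+0.740741+0.493827=4.0123
k=4 src: inc=0.493827, refl=0.493827·0.666667=0.3292; V=3.518519+0.493827+0.329218=4.3416
k=5 load: inc=0.329218, refl=0.329218·0.666667=0.2195; V=4.012346+0.329218+0.219479=4.5610
k=6 src: inc=0.219479, refl=0.219479·0.666667=0.1463; V=4.341564+0.219479+0.146319=4.7074
k=7 load: inc=0.146319, refl=0.146319·0.666667=0.0975; V=4.561043+0.146319+0.097546=4.8049
k=8 src: inc=0.097546, refl=0.097546·0.666667=0.0650; V=4.707362+0.097546+0.065031=4.8699
k=9 load: inc=0.065031, refl=0.065031·0.666667=0.0434; V=4.804908+0.065031+0.043354=4.9133

0 0 source 1.6667
1 5 load 2.7778
2 10 source 3.5185
3 15 load 4.0123
4 20 source 4.3416
5 25 load 4.5610
6 30 source 4.7074
7 35 load 4.8049
8 40 source 4.8699
9 45 load 4.9133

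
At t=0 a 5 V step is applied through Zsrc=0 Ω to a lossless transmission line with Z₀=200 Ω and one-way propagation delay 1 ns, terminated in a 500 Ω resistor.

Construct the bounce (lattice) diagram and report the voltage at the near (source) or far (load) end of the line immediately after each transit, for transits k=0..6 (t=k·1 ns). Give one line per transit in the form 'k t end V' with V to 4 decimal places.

0 0 source 5.0000
1 1 load 7.1429
2 2 source 5.0000
3 3 load 4.0816
4 4 source 5.0000
5 5 load 5.3936
6 6 source 5.0000

Γ_L=0.428571, Γ_S=-1.000000; launch V₁=5·200/200=5.000000
k=0 src: V=5.0000
k=1 load: inc=5.000000, refl=5.000000·0.428571=2.1429; V=0.000000+5.000000+2.142857=7.1429
k=2 src: inc=2.142857, refl=2.142857·-1.000000=-2.1429; V=5.000000+2.142857+-2.142857=5.0000
k=3 load: inc=-2.142857, refl=-2.142857·0.428571=-0.9184; V=7.142857+-2.142857+-0.918367=4.0816
k=4 src: inc=-0.918367, refl=-0.918367·-1.000000=0.9184; V=5.000000+-0.918367+0.918367=5.0000
k=5 load: inc=0.918367, refl=0.918367·0.428571=0.3936; V=4.081633+0.918367+0.393586=5.3936
k=6 src: inc=0.393586, refl=0.393586·-1.000000=-0.3936; V=5.000000+0.393586+-0.393586=5.0000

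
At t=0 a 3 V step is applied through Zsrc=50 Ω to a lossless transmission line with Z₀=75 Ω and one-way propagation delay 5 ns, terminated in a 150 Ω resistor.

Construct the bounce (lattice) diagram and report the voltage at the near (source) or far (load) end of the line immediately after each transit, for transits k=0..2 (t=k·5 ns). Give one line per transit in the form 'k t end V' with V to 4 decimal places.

Γ_L=0.333333, Γ_S=-0.200000; launch V₁=3·75/125=1.800000
k=0 src: V=1.8000
k=1 load: inc=1.800000, refl=1.800000·0.333333=0.6000; V=0.000000+1.800000+0.600000=2.4000
k=2 src: inc=0.600000, refl=0.600000·-0.200000=-0.1200; V=1.800000+0.600000+-0.120000=2.2800

0 0 source 1.8000
1 5 load 2.4000
2 10 source 2.2800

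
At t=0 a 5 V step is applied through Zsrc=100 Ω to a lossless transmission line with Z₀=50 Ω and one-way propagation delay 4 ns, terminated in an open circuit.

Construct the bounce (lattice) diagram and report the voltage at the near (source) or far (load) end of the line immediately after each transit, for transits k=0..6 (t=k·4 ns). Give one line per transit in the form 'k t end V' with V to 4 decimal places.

Γ_L=1.000000, Γ_S=0.333333; launch V₁=5·50/150=1.666667
k=0 src: V=1.6667
k=1 load: inc=1.666667, refl=1.666667·1.000000=1.6667; V=0.000000+1.666667+1.666667=3.3333
k=2 src: inc=1.666667, refl=1.666667·0.333333=0.5556; V=1.666667+1.666667+0.555556=3.8889
k=3 load: inc=0.555556, refl=0.555556·1.000000=0.5556; V=3.333333+0.555556+0.555556=4.4444
k=4 src: inc=0.555556, refl=0.555556·0.333333=0.1852; V=3.888889+0.555556+0.185185=4.6296
k=5 load: inc=0.185185, refl=0.185185·1.000000=0.1852; V=4.444444+0.185185+0.185185=4.8148
k=6 src: inc=0.185185, refl=0.185185·0.333333=0.0617; V=4.629630+0.185185+0.061728=4.8765

0 0 source 1.6667
1 4 load 3.3333
2 8 source 3.8889
3 12 load 4.4444
4 16 source 4.6296
5 20 load 4.8148
6 24 source 4.8765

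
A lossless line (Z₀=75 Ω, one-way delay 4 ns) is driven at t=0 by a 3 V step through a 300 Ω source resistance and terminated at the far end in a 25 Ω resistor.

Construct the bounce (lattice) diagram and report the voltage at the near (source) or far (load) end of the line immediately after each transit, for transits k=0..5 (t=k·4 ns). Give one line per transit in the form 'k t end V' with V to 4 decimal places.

0 0 source 0.6000
1 4 load 0.3000
2 8 source 0.1200
3 12 load 0.2100
4 16 source 0.2640
5 20 load 0.2370

Γ_L=-0.500000, Γ_S=0.600000; launch V₁=3·75/375=0.600000
k=0 src: V=0.6000
k=1 load: inc=0.600000, refl=0.600000·-0.500000=-0.3000; V=0.000000+0.600000+-0.300000=0.3000
k=2 src: inc=-0.300000, refl=-0.300000·0.600000=-0.1800; V=0.600000+-0.300000+-0.180000=0.1200
k=3 load: inc=-0.180000, refl=-0.180000·-0.500000=0.0900; V=0.300000+-0.180000+0.090000=0.2100
k=4 src: inc=0.090000, refl=0.090000·0.600000=0.0540; V=0.120000+0.090000+0.054000=0.2640
k=5 load: inc=0.054000, refl=0.054000·-0.500000=-0.0270; V=0.210000+0.054000+-0.027000=0.2370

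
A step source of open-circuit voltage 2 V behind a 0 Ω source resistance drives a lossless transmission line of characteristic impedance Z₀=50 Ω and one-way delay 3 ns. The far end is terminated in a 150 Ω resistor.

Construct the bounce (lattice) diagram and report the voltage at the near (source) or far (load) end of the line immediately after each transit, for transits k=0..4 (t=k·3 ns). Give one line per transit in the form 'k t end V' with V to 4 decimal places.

Γ_L=0.500000, Γ_S=-1.000000; launch V₁=2·50/50=2.000000
k=0 src: V=2.0000
k=1 load: inc=2.000000, refl=2.000000·0.500000=1.0000; V=0.000000+2.000000+1.000000=3.0000
k=2 src: inc=1.000000, refl=1.000000·-1.000000=-1.0000; V=2.000000+1.000000+-1.000000=2.0000
k=3 load: inc=-1.000000, refl=-1.000000·0.500000=-0.5000; V=3.000000+-1.000000+-0.500000=1.5000
k=4 src: inc=-0.500000, refl=-0.500000·-1.000000=0.5000; V=2.000000+-0.500000+0.500000=2.0000

0 0 source 2.0000
1 3 load 3.0000
2 6 source 2.0000
3 9 load 1.5000
4 12 source 2.0000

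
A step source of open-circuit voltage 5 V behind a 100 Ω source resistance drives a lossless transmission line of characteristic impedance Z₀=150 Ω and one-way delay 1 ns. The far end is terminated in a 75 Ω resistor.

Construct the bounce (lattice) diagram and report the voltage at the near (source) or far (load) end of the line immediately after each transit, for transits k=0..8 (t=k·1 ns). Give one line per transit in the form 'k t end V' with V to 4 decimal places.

0 0 source 3.0000
1 1 load 2.0000
2 2 source 2.2000
3 3 load 2.1333
4 4 source 2.1467
5 5 load 2.1422
6 6 source 2.1431
7 7 load 2.1428
8 8 source 2.1429

Γ_L=-0.333333, Γ_S=-0.200000; launch V₁=5·150/250=3.000000
k=0 src: V=3.0000
k=1 load: inc=3.000000, refl=3.000000·-0.333333=-1.0000; V=0.000000+3.000000+-1.000000=2.0000
k=2 src: inc=-1.000000, refl=-1.000000·-0.200000=0.2000; V=3.000000+-1.000000+0.200000=2.2000
k=3 load: inc=0.200000, refl=0.200000·-0.333333=-0.0667; V=2.000000+0.200000+-0.066667=2.1333
k=4 src: inc=-0.066667, refl=-0.066667·-0.200000=0.0133; V=2.200000+-0.066667+0.013333=2.1467
k=5 load: inc=0.013333, refl=0.013333·-0.333333=-0.0044; V=2.133333+0.013333+-0.004444=2.1422
k=6 src: inc=-0.004444, refl=-0.004444·-0.200000=0.0009; V=2.146667+-0.004444+0.000889=2.1431
k=7 load: inc=0.000889, refl=0.000889·-0.333333=-0.0003; V=2.142222+0.000889+-0.000296=2.1428
k=8 src: inc=-0.000296, refl=-0.000296·-0.200000=0.0001; V=2.143111+-0.000296+0.000059=2.1429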